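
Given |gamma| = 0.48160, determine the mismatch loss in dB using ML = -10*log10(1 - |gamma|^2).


ML = -10 * log10(1 - 0.48160^2) = -10 * log10(0.76806144) = 1.146 dB

1.146 dB


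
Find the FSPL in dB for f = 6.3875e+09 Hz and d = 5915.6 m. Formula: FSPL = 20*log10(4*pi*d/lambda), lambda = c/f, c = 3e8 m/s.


lambda = c / f = 3.0000e+08 / 6.3875e+09 = 0.04696673 m
FSPL = 20 * log10(4*pi*5915.6/0.04696673) = 124.0 dB

124.0 dB


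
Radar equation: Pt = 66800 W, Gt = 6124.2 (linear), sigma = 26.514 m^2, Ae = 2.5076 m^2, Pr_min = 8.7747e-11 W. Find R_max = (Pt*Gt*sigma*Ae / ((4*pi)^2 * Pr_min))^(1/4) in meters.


R^4 = 66800*6124.2*26.514*2.5076 / ((4*pi)^2 * 8.7747e-11) = 1.962941e+18
R_max = 1.962941e+18^0.25 = 37431 m

37431 m


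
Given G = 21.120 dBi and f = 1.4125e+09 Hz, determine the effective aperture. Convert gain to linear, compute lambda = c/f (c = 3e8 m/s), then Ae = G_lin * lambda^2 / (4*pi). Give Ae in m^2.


lambda = c / f = 3.0000e+08 / 1.4125e+09 = 0.2123894 m
G_linear = 10^(21.120/10) = 129.4196
Ae = G_linear * lambda^2 / (4*pi) = 129.4196 * 0.2123894^2 / (4*pi) = 0.4646 m^2

0.4646 m^2


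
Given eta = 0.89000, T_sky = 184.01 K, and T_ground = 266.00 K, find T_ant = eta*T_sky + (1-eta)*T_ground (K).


T_ant = 0.89000 * 184.01 + (1 - 0.89000) * 266.00 = 193.0 K

193.0 K


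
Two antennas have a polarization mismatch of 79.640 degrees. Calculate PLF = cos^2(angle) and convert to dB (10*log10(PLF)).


PLF_linear = cos^2(79.640 deg) = 0.03233971
PLF_dB = 10 * log10(0.03233971) = -14.90 dB

-14.90 dB


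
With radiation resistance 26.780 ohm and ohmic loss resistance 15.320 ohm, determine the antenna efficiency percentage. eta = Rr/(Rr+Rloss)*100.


eta = 26.780 / (26.780 + 15.320) * 100 = 63.61%

63.61%


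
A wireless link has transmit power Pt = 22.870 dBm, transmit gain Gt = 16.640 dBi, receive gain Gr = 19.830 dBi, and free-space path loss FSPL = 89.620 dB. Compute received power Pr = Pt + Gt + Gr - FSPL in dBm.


Pr = 22.870 + 16.640 + 19.830 - 89.620 = -30.28 dBm

-30.28 dBm


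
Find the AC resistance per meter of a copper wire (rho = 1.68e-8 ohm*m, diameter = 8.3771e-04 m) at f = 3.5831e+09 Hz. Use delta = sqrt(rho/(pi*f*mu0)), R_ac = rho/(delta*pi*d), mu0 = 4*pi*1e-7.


delta = sqrt(1.68e-8 / (pi * 3.5831e+09 * 4*pi*1e-7)) = 1.089796e-06 m
R_ac = 1.68e-8 / (1.089796e-06 * pi * 8.3771e-04) = 5.858 ohm/m

5.858 ohm/m


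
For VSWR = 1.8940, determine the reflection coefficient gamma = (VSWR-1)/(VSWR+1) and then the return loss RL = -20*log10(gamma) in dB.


gamma = (1.8940 - 1) / (1.8940 + 1) = 0.3089150
RL = -20 * log10(0.3089150) = 10.20 dB

10.20 dB


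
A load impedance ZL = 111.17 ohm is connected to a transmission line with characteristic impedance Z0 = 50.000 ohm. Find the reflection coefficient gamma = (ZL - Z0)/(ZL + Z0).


gamma = (111.17 - 50.000) / (111.17 + 50.000) = 0.3795

0.3795


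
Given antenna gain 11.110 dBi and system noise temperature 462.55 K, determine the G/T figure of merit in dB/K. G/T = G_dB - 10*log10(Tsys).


G/T = 11.110 - 10*log10(462.55) = 11.110 - 26.65159 = -15.54 dB/K

-15.54 dB/K


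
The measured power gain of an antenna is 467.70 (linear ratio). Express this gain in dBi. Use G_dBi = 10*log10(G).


G_dBi = 10 * log10(467.70) = 26.70 dBi

26.70 dBi


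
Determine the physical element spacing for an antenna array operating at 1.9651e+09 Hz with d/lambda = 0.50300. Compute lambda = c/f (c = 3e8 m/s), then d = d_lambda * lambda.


lambda = c / f = 3.0000e+08 / 1.9651e+09 = 0.1526640 m
d = 0.50300 * 0.1526640 = 0.07679 m

0.07679 m


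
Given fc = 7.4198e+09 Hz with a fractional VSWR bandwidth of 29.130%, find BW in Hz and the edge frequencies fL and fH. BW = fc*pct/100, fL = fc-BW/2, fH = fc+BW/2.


BW = 7.4198e+09 * 29.130/100 = 2.161388e+09 Hz
fL = 7.4198e+09 - 2.161388e+09/2 = 6.339e+09 Hz
fH = 7.4198e+09 + 2.161388e+09/2 = 8.500e+09 Hz

BW=2.161e+09 Hz, fL=6.339e+09 Hz, fH=8.500e+09 Hz


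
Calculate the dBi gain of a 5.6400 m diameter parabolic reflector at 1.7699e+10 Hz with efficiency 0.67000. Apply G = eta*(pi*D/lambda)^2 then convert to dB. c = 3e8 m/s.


lambda = c / f = 3.0000e+08 / 1.7699e+10 = 0.01695011 m
G_linear = 0.67000 * (pi * 5.6400 / 0.01695011)^2 = 732129.2
G_dBi = 10 * log10(732129.2) = 58.65 dBi

58.65 dBi


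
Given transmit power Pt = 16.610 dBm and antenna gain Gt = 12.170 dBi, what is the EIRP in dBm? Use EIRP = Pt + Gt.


EIRP = Pt + Gt = 16.610 + 12.170 = 28.78 dBm

28.78 dBm


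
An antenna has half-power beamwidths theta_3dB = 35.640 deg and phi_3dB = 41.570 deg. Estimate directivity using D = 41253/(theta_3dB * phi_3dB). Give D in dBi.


D_linear = 41253 / (35.640 * 41.570) = 27.84440
D_dBi = 10 * log10(27.84440) = 14.45 dBi

14.45 dBi


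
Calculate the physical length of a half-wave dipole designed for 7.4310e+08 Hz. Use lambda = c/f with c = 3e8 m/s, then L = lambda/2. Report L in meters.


lambda = c / f = 3.0000e+08 / 7.4310e+08 = 0.4037142 m
L = lambda / 2 = 0.4037142 / 2 = 0.2019 m

0.2019 m


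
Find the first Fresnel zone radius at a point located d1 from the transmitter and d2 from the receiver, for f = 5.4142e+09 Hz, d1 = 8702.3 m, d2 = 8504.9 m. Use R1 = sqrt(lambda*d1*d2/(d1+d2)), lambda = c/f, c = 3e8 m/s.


lambda = c / f = 3.0000e+08 / 5.4142e+09 = 0.05540985 m
R1 = sqrt(0.05540985 * 8702.3 * 8504.9 / (8702.3 + 8504.9)) = 15.44 m

15.44 m


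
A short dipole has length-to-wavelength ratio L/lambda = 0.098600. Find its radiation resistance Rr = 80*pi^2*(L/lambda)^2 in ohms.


Rr = 80 * pi^2 * (0.098600)^2 = 80 * 9.869604 * 9.721960e-03 = 7.676 ohm

7.676 ohm


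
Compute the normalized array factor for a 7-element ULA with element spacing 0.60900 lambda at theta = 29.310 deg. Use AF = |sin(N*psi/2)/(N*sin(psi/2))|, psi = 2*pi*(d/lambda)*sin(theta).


psi = 2*pi*0.60900*sin(29.310 deg) = 1.873185 rad
AF = |sin(7*1.873185/2) / (7*sin(1.873185/2))| = 0.04781

0.04781


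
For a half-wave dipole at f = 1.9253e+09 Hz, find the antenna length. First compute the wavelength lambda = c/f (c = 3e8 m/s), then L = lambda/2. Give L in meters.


lambda = c / f = 3.0000e+08 / 1.9253e+09 = 0.1558199 m
L = lambda / 2 = 0.1558199 / 2 = 0.07791 m

0.07791 m


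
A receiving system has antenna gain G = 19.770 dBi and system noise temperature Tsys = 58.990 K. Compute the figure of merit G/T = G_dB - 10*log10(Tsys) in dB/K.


G/T = 19.770 - 10*log10(58.990) = 19.770 - 17.70778 = 2.062 dB/K

2.062 dB/K


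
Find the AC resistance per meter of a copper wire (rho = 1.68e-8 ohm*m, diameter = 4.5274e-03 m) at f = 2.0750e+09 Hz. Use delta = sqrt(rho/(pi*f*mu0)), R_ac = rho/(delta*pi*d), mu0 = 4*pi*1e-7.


delta = sqrt(1.68e-8 / (pi * 2.0750e+09 * 4*pi*1e-7)) = 1.432075e-06 m
R_ac = 1.68e-8 / (1.432075e-06 * pi * 4.5274e-03) = 0.8248 ohm/m

0.8248 ohm/m


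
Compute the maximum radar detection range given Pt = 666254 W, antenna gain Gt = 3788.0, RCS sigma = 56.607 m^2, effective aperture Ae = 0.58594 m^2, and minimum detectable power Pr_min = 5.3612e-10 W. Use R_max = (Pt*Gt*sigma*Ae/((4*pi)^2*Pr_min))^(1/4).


R^4 = 666254*3788.0*56.607*0.58594 / ((4*pi)^2 * 5.3612e-10) = 9.887610e+17
R_max = 9.887610e+17^0.25 = 31534 m

31534 m


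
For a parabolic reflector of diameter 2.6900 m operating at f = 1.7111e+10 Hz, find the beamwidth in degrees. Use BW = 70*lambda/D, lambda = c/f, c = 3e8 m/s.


lambda = c / f = 3.0000e+08 / 1.7111e+10 = 0.01753258 m
BW = 70 * 0.01753258 / 2.6900 = 0.4562 deg

0.4562 deg


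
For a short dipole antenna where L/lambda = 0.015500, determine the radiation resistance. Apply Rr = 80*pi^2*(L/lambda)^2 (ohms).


Rr = 80 * pi^2 * (0.015500)^2 = 80 * 9.869604 * 2.402500e-04 = 0.1897 ohm

0.1897 ohm


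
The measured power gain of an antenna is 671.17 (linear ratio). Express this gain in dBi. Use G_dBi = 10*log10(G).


G_dBi = 10 * log10(671.17) = 28.27 dBi

28.27 dBi


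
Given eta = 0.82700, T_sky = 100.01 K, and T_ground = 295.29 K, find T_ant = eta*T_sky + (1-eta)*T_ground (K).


T_ant = 0.82700 * 100.01 + (1 - 0.82700) * 295.29 = 133.8 K

133.8 K


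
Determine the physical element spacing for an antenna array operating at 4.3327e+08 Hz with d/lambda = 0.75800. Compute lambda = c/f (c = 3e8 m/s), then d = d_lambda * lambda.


lambda = c / f = 3.0000e+08 / 4.3327e+08 = 0.6924089 m
d = 0.75800 * 0.6924089 = 0.5248 m

0.5248 m


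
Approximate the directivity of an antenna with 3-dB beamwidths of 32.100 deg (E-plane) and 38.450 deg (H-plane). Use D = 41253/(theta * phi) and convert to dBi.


D_linear = 41253 / (32.100 * 38.450) = 33.42367
D_dBi = 10 * log10(33.42367) = 15.24 dBi

15.24 dBi


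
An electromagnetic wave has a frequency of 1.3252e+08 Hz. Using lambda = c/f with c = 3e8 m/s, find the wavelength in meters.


lambda = c / f = 3.0000e+08 / 1.3252e+08 = 2.264 m

2.264 m


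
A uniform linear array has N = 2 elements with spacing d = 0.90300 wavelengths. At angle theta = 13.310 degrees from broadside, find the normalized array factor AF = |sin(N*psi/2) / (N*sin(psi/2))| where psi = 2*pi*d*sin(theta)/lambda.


psi = 2*pi*0.90300*sin(13.310 deg) = 1.306201 rad
AF = |sin(2*1.306201/2) / (2*sin(1.306201/2))| = 0.7942

0.7942


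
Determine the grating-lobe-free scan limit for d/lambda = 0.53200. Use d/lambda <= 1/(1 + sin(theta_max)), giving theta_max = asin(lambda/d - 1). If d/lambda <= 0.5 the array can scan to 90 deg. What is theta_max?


lambda/d - 1 = 1/0.53200 - 1 = 0.8796992
theta_max = asin(0.8796992) = 61.61 deg

61.61 deg


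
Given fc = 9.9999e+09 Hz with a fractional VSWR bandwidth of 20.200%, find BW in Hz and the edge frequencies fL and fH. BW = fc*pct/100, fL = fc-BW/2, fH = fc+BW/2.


BW = 9.9999e+09 * 20.200/100 = 2.019980e+09 Hz
fL = 9.9999e+09 - 2.019980e+09/2 = 8.990e+09 Hz
fH = 9.9999e+09 + 2.019980e+09/2 = 1.101e+10 Hz

BW=2.020e+09 Hz, fL=8.990e+09 Hz, fH=1.101e+10 Hz


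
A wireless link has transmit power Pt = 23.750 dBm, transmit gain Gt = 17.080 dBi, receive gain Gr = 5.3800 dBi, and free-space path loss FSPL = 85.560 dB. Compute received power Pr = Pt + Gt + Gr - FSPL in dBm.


Pr = 23.750 + 17.080 + 5.3800 - 85.560 = -39.35 dBm

-39.35 dBm


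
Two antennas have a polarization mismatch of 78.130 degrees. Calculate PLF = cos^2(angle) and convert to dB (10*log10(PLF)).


PLF_linear = cos^2(78.130 deg) = 0.04230912
PLF_dB = 10 * log10(0.04230912) = -13.74 dB

-13.74 dB


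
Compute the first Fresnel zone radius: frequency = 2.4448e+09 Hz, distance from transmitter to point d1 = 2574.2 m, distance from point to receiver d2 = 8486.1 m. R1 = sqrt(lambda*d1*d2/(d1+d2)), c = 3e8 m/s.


lambda = c / f = 3.0000e+08 / 2.4448e+09 = 0.1227094 m
R1 = sqrt(0.1227094 * 2574.2 * 8486.1 / (2574.2 + 8486.1)) = 15.57 m

15.57 m


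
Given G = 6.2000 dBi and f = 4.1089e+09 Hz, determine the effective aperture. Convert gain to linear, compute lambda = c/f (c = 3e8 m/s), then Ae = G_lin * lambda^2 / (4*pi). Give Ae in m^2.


lambda = c / f = 3.0000e+08 / 4.1089e+09 = 0.07301224 m
G_linear = 10^(6.2000/10) = 4.168694
Ae = G_linear * lambda^2 / (4*pi) = 4.168694 * 0.07301224^2 / (4*pi) = 1.768e-03 m^2

1.768e-03 m^2


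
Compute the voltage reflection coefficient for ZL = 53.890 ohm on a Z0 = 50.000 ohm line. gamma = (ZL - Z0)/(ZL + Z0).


gamma = (53.890 - 50.000) / (53.890 + 50.000) = 0.03744

0.03744


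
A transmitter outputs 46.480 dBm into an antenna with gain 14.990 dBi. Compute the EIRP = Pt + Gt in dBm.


EIRP = Pt + Gt = 46.480 + 14.990 = 61.47 dBm

61.47 dBm


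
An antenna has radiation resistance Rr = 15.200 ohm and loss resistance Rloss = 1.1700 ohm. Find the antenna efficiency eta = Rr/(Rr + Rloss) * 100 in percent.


eta = 15.200 / (15.200 + 1.1700) * 100 = 92.85%

92.85%


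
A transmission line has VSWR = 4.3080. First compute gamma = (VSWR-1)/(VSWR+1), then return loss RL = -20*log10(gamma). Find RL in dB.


gamma = (4.3080 - 1) / (4.3080 + 1) = 0.6232102
RL = -20 * log10(0.6232102) = 4.107 dB

4.107 dB


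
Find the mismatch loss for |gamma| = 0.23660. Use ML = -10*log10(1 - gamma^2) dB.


ML = -10 * log10(1 - 0.23660^2) = -10 * log10(0.94402044) = 0.2502 dB

0.2502 dB


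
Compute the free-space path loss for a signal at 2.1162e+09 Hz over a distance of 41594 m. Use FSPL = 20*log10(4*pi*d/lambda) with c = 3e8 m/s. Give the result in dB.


lambda = c / f = 3.0000e+08 / 2.1162e+09 = 0.1417635 m
FSPL = 20 * log10(4*pi*41594/0.1417635) = 131.3 dB

131.3 dB


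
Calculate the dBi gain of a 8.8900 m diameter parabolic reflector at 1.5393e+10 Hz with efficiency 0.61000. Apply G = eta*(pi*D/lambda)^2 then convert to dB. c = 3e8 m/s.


lambda = c / f = 3.0000e+08 / 1.5393e+10 = 0.01948938 m
G_linear = 0.61000 * (pi * 8.8900 / 0.01948938)^2 = 1.252671e+06
G_dBi = 10 * log10(1.252671e+06) = 60.98 dBi

60.98 dBi


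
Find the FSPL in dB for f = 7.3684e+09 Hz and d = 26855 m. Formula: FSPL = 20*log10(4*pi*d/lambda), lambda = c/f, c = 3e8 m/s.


lambda = c / f = 3.0000e+08 / 7.3684e+09 = 0.04071440 m
FSPL = 20 * log10(4*pi*26855/0.04071440) = 138.4 dB

138.4 dB


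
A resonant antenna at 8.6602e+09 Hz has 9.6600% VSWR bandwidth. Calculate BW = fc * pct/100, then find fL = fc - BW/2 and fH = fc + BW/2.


BW = 8.6602e+09 * 9.6600/100 = 8.365753e+08 Hz
fL = 8.6602e+09 - 8.365753e+08/2 = 8.242e+09 Hz
fH = 8.6602e+09 + 8.365753e+08/2 = 9.078e+09 Hz

BW=8.366e+08 Hz, fL=8.242e+09 Hz, fH=9.078e+09 Hz


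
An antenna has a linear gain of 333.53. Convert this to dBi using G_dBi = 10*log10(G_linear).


G_dBi = 10 * log10(333.53) = 25.23 dBi

25.23 dBi


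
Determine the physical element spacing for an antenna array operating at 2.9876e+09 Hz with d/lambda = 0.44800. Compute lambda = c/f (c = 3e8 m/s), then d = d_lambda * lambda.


lambda = c / f = 3.0000e+08 / 2.9876e+09 = 0.1004150 m
d = 0.44800 * 0.1004150 = 0.04499 m

0.04499 m


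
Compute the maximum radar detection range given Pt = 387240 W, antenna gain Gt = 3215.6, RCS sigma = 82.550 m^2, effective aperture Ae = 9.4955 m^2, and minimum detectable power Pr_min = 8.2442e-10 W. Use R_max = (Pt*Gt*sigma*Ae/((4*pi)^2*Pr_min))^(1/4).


R^4 = 387240*3215.6*82.550*9.4955 / ((4*pi)^2 * 8.2442e-10) = 7.497369e+18
R_max = 7.497369e+18^0.25 = 52327 m

52327 m


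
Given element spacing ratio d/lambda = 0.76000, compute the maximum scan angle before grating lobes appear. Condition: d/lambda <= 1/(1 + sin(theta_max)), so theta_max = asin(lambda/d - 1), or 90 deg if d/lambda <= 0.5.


lambda/d - 1 = 1/0.76000 - 1 = 0.3157895
theta_max = asin(0.3157895) = 18.41 deg

18.41 deg


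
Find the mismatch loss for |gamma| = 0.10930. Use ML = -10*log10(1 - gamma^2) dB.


ML = -10 * log10(1 - 0.10930^2) = -10 * log10(0.98805351) = 0.05220 dB

0.05220 dB


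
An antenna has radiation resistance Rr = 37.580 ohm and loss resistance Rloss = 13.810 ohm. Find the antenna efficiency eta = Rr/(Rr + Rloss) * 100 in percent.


eta = 37.580 / (37.580 + 13.810) * 100 = 73.13%

73.13%


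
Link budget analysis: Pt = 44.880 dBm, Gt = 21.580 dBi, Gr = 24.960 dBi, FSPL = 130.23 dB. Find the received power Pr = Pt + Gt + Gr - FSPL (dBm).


Pr = 44.880 + 21.580 + 24.960 - 130.23 = -38.81 dBm

-38.81 dBm


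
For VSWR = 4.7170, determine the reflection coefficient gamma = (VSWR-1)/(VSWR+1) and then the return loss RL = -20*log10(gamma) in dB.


gamma = (4.7170 - 1) / (4.7170 + 1) = 0.6501662
RL = -20 * log10(0.6501662) = 3.740 dB

3.740 dB


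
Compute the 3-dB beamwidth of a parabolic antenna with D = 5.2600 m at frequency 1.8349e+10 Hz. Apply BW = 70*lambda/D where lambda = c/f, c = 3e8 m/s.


lambda = c / f = 3.0000e+08 / 1.8349e+10 = 0.01634966 m
BW = 70 * 0.01634966 / 5.2600 = 0.2176 deg

0.2176 deg


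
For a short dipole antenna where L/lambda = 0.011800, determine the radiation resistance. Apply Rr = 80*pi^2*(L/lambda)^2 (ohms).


Rr = 80 * pi^2 * (0.011800)^2 = 80 * 9.869604 * 1.392400e-04 = 0.1099 ohm

0.1099 ohm


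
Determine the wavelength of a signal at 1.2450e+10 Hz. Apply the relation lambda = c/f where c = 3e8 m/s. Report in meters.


lambda = c / f = 3.0000e+08 / 1.2450e+10 = 0.02410 m

0.02410 m


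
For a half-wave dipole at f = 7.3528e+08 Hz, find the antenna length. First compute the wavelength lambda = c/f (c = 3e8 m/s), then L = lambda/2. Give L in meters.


lambda = c / f = 3.0000e+08 / 7.3528e+08 = 0.4080078 m
L = lambda / 2 = 0.4080078 / 2 = 0.2040 m

0.2040 m


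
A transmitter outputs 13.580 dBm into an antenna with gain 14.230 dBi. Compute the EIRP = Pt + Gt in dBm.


EIRP = Pt + Gt = 13.580 + 14.230 = 27.81 dBm

27.81 dBm


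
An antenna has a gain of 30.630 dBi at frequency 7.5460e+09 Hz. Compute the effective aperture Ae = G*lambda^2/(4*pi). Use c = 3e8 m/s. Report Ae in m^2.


lambda = c / f = 3.0000e+08 / 7.5460e+09 = 0.03975616 m
G_linear = 10^(30.630/10) = 1156.112
Ae = G_linear * lambda^2 / (4*pi) = 1156.112 * 0.03975616^2 / (4*pi) = 0.1454 m^2

0.1454 m^2


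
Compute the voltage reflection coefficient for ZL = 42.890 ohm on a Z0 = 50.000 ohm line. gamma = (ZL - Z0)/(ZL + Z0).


gamma = (42.890 - 50.000) / (42.890 + 50.000) = -0.07654

-0.07654


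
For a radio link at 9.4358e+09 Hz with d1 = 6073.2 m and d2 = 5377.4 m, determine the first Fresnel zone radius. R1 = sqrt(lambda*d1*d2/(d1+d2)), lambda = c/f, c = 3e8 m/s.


lambda = c / f = 3.0000e+08 / 9.4358e+09 = 0.03179381 m
R1 = sqrt(0.03179381 * 6073.2 * 5377.4 / (6073.2 + 5377.4)) = 9.523 m

9.523 m


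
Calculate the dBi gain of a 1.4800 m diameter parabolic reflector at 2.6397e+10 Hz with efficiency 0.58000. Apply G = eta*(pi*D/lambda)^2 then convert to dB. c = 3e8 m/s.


lambda = c / f = 3.0000e+08 / 2.6397e+10 = 0.01136493 m
G_linear = 0.58000 * (pi * 1.4800 / 0.01136493)^2 = 97077.29
G_dBi = 10 * log10(97077.29) = 49.87 dBi

49.87 dBi


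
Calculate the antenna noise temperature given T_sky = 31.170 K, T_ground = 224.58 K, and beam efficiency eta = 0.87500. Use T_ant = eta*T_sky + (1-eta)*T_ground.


T_ant = 0.87500 * 31.170 + (1 - 0.87500) * 224.58 = 55.35 K

55.35 K


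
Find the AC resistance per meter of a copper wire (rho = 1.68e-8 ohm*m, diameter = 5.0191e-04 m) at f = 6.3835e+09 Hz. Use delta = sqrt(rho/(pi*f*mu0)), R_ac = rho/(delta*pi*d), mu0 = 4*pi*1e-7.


delta = sqrt(1.68e-8 / (pi * 6.3835e+09 * 4*pi*1e-7)) = 8.164796e-07 m
R_ac = 1.68e-8 / (8.164796e-07 * pi * 5.0191e-04) = 13.05 ohm/m

13.05 ohm/m


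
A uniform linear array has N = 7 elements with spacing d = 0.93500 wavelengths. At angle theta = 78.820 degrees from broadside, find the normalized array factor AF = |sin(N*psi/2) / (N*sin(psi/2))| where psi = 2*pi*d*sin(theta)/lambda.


psi = 2*pi*0.93500*sin(78.820 deg) = 5.763292 rad
AF = |sin(7*5.763292/2) / (7*sin(5.763292/2))| = 0.5387

0.5387


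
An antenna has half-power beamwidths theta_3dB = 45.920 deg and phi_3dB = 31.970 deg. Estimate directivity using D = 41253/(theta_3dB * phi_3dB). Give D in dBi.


D_linear = 41253 / (45.920 * 31.970) = 28.10030
D_dBi = 10 * log10(28.10030) = 14.49 dBi

14.49 dBi


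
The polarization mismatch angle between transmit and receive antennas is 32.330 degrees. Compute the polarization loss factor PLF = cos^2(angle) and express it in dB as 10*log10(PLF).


PLF_linear = cos^2(32.330 deg) = 0.7139945
PLF_dB = 10 * log10(0.7139945) = -1.463 dB

-1.463 dB


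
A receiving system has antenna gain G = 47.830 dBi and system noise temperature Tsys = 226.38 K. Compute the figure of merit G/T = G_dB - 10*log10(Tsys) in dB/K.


G/T = 47.830 - 10*log10(226.38) = 47.830 - 23.54838 = 24.28 dB/K

24.28 dB/K


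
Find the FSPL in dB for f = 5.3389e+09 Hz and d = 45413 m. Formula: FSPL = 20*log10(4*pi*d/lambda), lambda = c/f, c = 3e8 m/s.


lambda = c / f = 3.0000e+08 / 5.3389e+09 = 0.05619135 m
FSPL = 20 * log10(4*pi*45413/0.05619135) = 140.1 dB

140.1 dB


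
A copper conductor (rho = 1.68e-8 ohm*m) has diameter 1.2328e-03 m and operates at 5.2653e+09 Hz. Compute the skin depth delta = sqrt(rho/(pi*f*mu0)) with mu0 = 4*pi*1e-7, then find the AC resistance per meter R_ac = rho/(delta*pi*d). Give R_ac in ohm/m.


delta = sqrt(1.68e-8 / (pi * 5.2653e+09 * 4*pi*1e-7)) = 8.990073e-07 m
R_ac = 1.68e-8 / (8.990073e-07 * pi * 1.2328e-03) = 4.825 ohm/m

4.825 ohm/m


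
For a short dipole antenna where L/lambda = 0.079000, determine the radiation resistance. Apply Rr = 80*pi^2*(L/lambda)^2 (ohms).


Rr = 80 * pi^2 * (0.079000)^2 = 80 * 9.869604 * 6.241000e-03 = 4.928 ohm

4.928 ohm


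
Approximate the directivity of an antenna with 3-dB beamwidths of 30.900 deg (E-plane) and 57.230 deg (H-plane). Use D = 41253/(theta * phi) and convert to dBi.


D_linear = 41253 / (30.900 * 57.230) = 23.32777
D_dBi = 10 * log10(23.32777) = 13.68 dBi

13.68 dBi


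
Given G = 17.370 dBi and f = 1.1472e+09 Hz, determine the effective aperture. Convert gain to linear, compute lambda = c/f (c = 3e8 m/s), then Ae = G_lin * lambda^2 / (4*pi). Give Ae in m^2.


lambda = c / f = 3.0000e+08 / 1.1472e+09 = 0.2615063 m
G_linear = 10^(17.370/10) = 54.57579
Ae = G_linear * lambda^2 / (4*pi) = 54.57579 * 0.2615063^2 / (4*pi) = 0.2970 m^2

0.2970 m^2


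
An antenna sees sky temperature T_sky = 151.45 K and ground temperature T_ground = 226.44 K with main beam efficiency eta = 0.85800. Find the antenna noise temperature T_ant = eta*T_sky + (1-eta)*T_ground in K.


T_ant = 0.85800 * 151.45 + (1 - 0.85800) * 226.44 = 162.1 K

162.1 K


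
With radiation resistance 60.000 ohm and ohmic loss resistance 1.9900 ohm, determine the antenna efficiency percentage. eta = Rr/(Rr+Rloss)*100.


eta = 60.000 / (60.000 + 1.9900) * 100 = 96.79%

96.79%


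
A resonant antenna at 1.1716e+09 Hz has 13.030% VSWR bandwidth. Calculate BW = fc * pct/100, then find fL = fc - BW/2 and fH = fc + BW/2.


BW = 1.1716e+09 * 13.030/100 = 1.526595e+08 Hz
fL = 1.1716e+09 - 1.526595e+08/2 = 1.095e+09 Hz
fH = 1.1716e+09 + 1.526595e+08/2 = 1.248e+09 Hz

BW=1.527e+08 Hz, fL=1.095e+09 Hz, fH=1.248e+09 Hz


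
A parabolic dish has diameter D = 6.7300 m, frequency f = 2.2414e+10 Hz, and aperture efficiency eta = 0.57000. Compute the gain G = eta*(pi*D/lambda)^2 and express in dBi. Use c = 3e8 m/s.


lambda = c / f = 3.0000e+08 / 2.2414e+10 = 0.01338449 m
G_linear = 0.57000 * (pi * 6.7300 / 0.01338449)^2 = 1.422332e+06
G_dBi = 10 * log10(1.422332e+06) = 61.53 dBi

61.53 dBi


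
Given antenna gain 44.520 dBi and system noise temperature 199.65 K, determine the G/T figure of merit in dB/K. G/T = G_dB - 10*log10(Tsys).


G/T = 44.520 - 10*log10(199.65) = 44.520 - 23.00269 = 21.52 dB/K

21.52 dB/K


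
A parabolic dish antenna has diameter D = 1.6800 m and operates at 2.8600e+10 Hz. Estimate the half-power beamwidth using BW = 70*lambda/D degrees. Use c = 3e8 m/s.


lambda = c / f = 3.0000e+08 / 2.8600e+10 = 0.01048951 m
BW = 70 * 0.01048951 / 1.6800 = 0.4371 deg

0.4371 deg


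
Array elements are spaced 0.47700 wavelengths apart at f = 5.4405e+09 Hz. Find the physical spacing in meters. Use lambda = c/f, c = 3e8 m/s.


lambda = c / f = 3.0000e+08 / 5.4405e+09 = 0.05514199 m
d = 0.47700 * 0.05514199 = 0.02630 m

0.02630 m


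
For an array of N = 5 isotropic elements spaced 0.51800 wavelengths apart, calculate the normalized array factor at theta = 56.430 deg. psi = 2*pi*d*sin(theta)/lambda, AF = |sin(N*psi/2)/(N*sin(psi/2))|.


psi = 2*pi*0.51800*sin(56.430 deg) = 2.711843 rad
AF = |sin(5*2.711843/2) / (5*sin(2.711843/2))| = 0.09750

0.09750


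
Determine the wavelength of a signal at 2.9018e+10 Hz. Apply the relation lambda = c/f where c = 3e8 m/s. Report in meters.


lambda = c / f = 3.0000e+08 / 2.9018e+10 = 0.01034 m

0.01034 m


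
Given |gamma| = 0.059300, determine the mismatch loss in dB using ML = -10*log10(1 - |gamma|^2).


ML = -10 * log10(1 - 0.059300^2) = -10 * log10(0.99648351) = 0.01530 dB

0.01530 dB


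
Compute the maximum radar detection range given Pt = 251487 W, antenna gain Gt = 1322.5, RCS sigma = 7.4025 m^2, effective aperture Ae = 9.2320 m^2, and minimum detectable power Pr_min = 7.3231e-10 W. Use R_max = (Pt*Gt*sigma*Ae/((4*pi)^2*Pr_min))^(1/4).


R^4 = 251487*1322.5*7.4025*9.2320 / ((4*pi)^2 * 7.3231e-10) = 1.965490e+17
R_max = 1.965490e+17^0.25 = 21056 m

21056 m


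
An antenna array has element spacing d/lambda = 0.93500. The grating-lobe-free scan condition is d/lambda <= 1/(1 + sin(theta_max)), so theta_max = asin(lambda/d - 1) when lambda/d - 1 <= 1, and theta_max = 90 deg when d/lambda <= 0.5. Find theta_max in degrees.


lambda/d - 1 = 1/0.93500 - 1 = 0.06951872
theta_max = asin(0.06951872) = 3.986 deg

3.986 deg


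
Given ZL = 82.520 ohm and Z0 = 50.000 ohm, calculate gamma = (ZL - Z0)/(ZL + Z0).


gamma = (82.520 - 50.000) / (82.520 + 50.000) = 0.2454

0.2454


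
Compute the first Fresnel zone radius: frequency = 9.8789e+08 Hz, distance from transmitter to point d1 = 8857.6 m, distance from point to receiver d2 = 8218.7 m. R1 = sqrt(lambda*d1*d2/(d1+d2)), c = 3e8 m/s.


lambda = c / f = 3.0000e+08 / 9.8789e+08 = 0.3036775 m
R1 = sqrt(0.3036775 * 8857.6 * 8218.7 / (8857.6 + 8218.7)) = 35.98 m

35.98 m


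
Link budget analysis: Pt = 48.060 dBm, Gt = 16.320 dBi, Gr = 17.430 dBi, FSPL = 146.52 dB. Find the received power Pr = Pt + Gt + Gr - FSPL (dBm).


Pr = 48.060 + 16.320 + 17.430 - 146.52 = -64.71 dBm

-64.71 dBm


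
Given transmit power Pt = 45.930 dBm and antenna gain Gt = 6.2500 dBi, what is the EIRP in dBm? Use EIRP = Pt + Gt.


EIRP = Pt + Gt = 45.930 + 6.2500 = 52.18 dBm

52.18 dBm


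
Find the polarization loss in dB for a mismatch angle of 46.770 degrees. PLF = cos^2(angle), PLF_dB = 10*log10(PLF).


PLF_linear = cos^2(46.770 deg) = 0.4691273
PLF_dB = 10 * log10(0.4691273) = -3.287 dB

-3.287 dB


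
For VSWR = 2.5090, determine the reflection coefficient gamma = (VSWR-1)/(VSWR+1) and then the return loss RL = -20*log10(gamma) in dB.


gamma = (2.5090 - 1) / (2.5090 + 1) = 0.4300370
RL = -20 * log10(0.4300370) = 7.330 dB

7.330 dB


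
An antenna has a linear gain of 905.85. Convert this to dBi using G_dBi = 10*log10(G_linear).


G_dBi = 10 * log10(905.85) = 29.57 dBi

29.57 dBi


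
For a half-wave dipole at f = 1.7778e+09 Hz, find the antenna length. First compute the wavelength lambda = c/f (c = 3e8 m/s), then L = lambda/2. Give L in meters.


lambda = c / f = 3.0000e+08 / 1.7778e+09 = 0.1687479 m
L = lambda / 2 = 0.1687479 / 2 = 0.08437 m

0.08437 m


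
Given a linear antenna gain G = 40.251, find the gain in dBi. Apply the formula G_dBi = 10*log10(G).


G_dBi = 10 * log10(40.251) = 16.05 dBi

16.05 dBi


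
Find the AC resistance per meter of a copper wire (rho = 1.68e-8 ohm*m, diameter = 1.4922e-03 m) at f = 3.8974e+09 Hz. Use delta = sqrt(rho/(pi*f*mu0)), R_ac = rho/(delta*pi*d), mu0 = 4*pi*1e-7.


delta = sqrt(1.68e-8 / (pi * 3.8974e+09 * 4*pi*1e-7)) = 1.044930e-06 m
R_ac = 1.68e-8 / (1.044930e-06 * pi * 1.4922e-03) = 3.430 ohm/m

3.430 ohm/m


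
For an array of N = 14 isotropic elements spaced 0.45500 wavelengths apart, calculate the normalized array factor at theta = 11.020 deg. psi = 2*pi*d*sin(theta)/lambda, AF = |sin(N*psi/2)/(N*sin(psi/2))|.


psi = 2*pi*0.45500*sin(11.020 deg) = 0.5464737 rad
AF = |sin(14*0.5464737/2) / (14*sin(0.5464737/2))| = 0.1672

0.1672


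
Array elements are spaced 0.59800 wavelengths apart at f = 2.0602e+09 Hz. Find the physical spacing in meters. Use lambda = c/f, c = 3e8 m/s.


lambda = c / f = 3.0000e+08 / 2.0602e+09 = 0.1456169 m
d = 0.59800 * 0.1456169 = 0.08708 m

0.08708 m


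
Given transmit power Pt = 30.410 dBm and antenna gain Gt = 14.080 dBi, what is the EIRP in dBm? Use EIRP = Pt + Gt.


EIRP = Pt + Gt = 30.410 + 14.080 = 44.49 dBm

44.49 dBm


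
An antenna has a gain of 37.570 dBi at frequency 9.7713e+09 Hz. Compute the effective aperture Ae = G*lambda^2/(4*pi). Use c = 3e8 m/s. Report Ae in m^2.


lambda = c / f = 3.0000e+08 / 9.7713e+09 = 0.03070216 m
G_linear = 10^(37.570/10) = 5714.786
Ae = G_linear * lambda^2 / (4*pi) = 5714.786 * 0.03070216^2 / (4*pi) = 0.4287 m^2

0.4287 m^2


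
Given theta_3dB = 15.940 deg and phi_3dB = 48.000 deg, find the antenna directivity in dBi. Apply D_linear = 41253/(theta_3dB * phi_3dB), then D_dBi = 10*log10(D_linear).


D_linear = 41253 / (15.940 * 48.000) = 53.91703
D_dBi = 10 * log10(53.91703) = 17.32 dBi

17.32 dBi


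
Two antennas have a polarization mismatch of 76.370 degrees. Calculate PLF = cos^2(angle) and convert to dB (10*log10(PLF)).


PLF_linear = cos^2(76.370 deg) = 0.05553139
PLF_dB = 10 * log10(0.05553139) = -12.55 dB

-12.55 dB


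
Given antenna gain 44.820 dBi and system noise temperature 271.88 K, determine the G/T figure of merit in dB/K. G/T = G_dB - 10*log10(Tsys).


G/T = 44.820 - 10*log10(271.88) = 44.820 - 24.34377 = 20.48 dB/K

20.48 dB/K


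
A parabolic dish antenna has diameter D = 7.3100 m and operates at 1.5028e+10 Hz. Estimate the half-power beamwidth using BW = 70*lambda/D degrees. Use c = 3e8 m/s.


lambda = c / f = 3.0000e+08 / 1.5028e+10 = 0.01996274 m
BW = 70 * 0.01996274 / 7.3100 = 0.1912 deg

0.1912 deg


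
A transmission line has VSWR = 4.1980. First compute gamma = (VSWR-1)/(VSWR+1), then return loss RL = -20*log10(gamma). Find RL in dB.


gamma = (4.1980 - 1) / (4.1980 + 1) = 0.6152366
RL = -20 * log10(0.6152366) = 4.219 dB

4.219 dB


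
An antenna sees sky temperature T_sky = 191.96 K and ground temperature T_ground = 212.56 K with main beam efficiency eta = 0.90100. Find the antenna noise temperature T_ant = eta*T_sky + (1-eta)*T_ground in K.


T_ant = 0.90100 * 191.96 + (1 - 0.90100) * 212.56 = 194.0 K

194.0 K


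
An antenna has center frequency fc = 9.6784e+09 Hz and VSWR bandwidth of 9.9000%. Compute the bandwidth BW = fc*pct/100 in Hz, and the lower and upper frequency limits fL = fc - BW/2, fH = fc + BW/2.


BW = 9.6784e+09 * 9.9000/100 = 9.581616e+08 Hz
fL = 9.6784e+09 - 9.581616e+08/2 = 9.199e+09 Hz
fH = 9.6784e+09 + 9.581616e+08/2 = 1.016e+10 Hz

BW=9.582e+08 Hz, fL=9.199e+09 Hz, fH=1.016e+10 Hz


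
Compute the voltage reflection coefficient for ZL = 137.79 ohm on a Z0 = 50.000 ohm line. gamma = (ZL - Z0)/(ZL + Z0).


gamma = (137.79 - 50.000) / (137.79 + 50.000) = 0.4675

0.4675


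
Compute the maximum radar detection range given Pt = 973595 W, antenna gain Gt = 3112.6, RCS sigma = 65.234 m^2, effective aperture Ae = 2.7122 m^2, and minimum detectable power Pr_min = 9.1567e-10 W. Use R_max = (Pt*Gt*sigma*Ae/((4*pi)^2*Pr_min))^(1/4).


R^4 = 973595*3112.6*65.234*2.7122 / ((4*pi)^2 * 9.1567e-10) = 3.707991e+18
R_max = 3.707991e+18^0.25 = 43882 m

43882 m


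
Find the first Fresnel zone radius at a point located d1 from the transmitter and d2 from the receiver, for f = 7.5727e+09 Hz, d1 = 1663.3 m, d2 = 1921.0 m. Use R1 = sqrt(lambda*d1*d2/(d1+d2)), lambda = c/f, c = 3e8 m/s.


lambda = c / f = 3.0000e+08 / 7.5727e+09 = 0.03961599 m
R1 = sqrt(0.03961599 * 1663.3 * 1921.0 / (1663.3 + 1921.0)) = 5.943 m

5.943 m


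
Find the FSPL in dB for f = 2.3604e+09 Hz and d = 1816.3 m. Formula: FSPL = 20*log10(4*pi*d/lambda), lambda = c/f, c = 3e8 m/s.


lambda = c / f = 3.0000e+08 / 2.3604e+09 = 0.1270971 m
FSPL = 20 * log10(4*pi*1816.3/0.1270971) = 105.1 dB

105.1 dB


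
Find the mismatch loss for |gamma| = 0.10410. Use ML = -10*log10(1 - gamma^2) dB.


ML = -10 * log10(1 - 0.10410^2) = -10 * log10(0.98916319) = 0.04732 dB

0.04732 dB


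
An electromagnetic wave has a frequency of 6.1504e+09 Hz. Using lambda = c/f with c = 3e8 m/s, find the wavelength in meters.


lambda = c / f = 3.0000e+08 / 6.1504e+09 = 0.04878 m

0.04878 m


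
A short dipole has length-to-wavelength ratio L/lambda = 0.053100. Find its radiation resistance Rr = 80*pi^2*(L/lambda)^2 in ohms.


Rr = 80 * pi^2 * (0.053100)^2 = 80 * 9.869604 * 2.819610e-03 = 2.226 ohm

2.226 ohm


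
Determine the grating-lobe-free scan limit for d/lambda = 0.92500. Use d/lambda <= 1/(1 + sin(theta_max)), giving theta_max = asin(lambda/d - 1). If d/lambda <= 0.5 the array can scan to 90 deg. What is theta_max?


lambda/d - 1 = 1/0.92500 - 1 = 0.08108108
theta_max = asin(0.08108108) = 4.651 deg

4.651 deg


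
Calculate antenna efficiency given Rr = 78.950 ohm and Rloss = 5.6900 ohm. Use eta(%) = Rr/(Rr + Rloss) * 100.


eta = 78.950 / (78.950 + 5.6900) * 100 = 93.28%

93.28%


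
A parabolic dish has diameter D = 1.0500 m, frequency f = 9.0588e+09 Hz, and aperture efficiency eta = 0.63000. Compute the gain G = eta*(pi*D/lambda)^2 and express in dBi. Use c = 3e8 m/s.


lambda = c / f = 3.0000e+08 / 9.0588e+09 = 0.03311697 m
G_linear = 0.63000 * (pi * 1.0500 / 0.03311697)^2 = 6250.542
G_dBi = 10 * log10(6250.542) = 37.96 dBi

37.96 dBi


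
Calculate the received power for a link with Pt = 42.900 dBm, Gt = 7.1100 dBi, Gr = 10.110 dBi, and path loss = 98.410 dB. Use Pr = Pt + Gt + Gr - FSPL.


Pr = 42.900 + 7.1100 + 10.110 - 98.410 = -38.29 dBm

-38.29 dBm


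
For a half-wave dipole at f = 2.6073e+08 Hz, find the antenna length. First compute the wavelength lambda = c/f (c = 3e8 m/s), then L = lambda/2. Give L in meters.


lambda = c / f = 3.0000e+08 / 2.6073e+08 = 1.150616 m
L = lambda / 2 = 1.150616 / 2 = 0.5753 m

0.5753 m


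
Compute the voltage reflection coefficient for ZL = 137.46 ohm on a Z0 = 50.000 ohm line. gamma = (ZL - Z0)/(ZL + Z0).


gamma = (137.46 - 50.000) / (137.46 + 50.000) = 0.4666

0.4666


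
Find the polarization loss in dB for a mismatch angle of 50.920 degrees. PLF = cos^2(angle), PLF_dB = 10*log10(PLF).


PLF_linear = cos^2(50.920 deg) = 0.3974103
PLF_dB = 10 * log10(0.3974103) = -4.008 dB

-4.008 dB


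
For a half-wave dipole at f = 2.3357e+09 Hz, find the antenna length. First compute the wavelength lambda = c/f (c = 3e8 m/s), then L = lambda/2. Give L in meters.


lambda = c / f = 3.0000e+08 / 2.3357e+09 = 0.1284412 m
L = lambda / 2 = 0.1284412 / 2 = 0.06422 m

0.06422 m


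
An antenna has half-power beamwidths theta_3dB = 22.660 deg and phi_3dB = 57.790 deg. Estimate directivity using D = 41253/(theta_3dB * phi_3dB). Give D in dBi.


D_linear = 41253 / (22.660 * 57.790) = 31.50235
D_dBi = 10 * log10(31.50235) = 14.98 dBi

14.98 dBi


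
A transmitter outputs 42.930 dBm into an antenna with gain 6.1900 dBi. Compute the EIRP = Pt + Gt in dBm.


EIRP = Pt + Gt = 42.930 + 6.1900 = 49.12 dBm

49.12 dBm


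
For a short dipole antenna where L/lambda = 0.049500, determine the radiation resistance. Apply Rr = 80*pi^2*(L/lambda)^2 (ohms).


Rr = 80 * pi^2 * (0.049500)^2 = 80 * 9.869604 * 2.450250e-03 = 1.935 ohm

1.935 ohm


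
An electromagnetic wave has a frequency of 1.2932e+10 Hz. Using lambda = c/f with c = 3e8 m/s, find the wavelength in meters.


lambda = c / f = 3.0000e+08 / 1.2932e+10 = 0.02320 m

0.02320 m


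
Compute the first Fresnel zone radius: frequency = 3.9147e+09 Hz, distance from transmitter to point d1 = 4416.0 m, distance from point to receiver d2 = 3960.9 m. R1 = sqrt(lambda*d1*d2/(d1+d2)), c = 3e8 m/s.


lambda = c / f = 3.0000e+08 / 3.9147e+09 = 0.07663422 m
R1 = sqrt(0.07663422 * 4416.0 * 3960.9 / (4416.0 + 3960.9)) = 12.65 m

12.65 m


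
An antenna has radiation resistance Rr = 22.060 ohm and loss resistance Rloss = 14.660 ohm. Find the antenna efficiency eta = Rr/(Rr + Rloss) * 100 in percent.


eta = 22.060 / (22.060 + 14.660) * 100 = 60.08%

60.08%


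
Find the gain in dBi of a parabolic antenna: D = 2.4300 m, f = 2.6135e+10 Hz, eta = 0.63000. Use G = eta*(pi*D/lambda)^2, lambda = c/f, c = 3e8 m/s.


lambda = c / f = 3.0000e+08 / 2.6135e+10 = 0.01147886 m
G_linear = 0.63000 * (pi * 2.4300 / 0.01147886)^2 = 278647.6
G_dBi = 10 * log10(278647.6) = 54.45 dBi

54.45 dBi


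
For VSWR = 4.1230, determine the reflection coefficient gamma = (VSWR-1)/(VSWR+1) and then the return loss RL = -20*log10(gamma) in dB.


gamma = (4.1230 - 1) / (4.1230 + 1) = 0.6096037
RL = -20 * log10(0.6096037) = 4.299 dB

4.299 dB


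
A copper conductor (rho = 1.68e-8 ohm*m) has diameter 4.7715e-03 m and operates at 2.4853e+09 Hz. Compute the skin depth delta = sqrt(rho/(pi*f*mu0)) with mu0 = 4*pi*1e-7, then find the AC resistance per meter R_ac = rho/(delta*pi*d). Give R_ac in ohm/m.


delta = sqrt(1.68e-8 / (pi * 2.4853e+09 * 4*pi*1e-7)) = 1.308535e-06 m
R_ac = 1.68e-8 / (1.308535e-06 * pi * 4.7715e-03) = 0.8565 ohm/m

0.8565 ohm/m


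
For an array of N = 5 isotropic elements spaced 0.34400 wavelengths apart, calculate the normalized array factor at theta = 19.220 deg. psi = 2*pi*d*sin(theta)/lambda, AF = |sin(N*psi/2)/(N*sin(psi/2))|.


psi = 2*pi*0.34400*sin(19.220 deg) = 0.7115300 rad
AF = |sin(5*0.7115300/2) / (5*sin(0.7115300/2))| = 0.5618

0.5618


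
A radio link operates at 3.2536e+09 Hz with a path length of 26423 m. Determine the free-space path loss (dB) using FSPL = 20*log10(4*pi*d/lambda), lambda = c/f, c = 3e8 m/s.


lambda = c / f = 3.0000e+08 / 3.2536e+09 = 0.09220556 m
FSPL = 20 * log10(4*pi*26423/0.09220556) = 131.1 dB

131.1 dB


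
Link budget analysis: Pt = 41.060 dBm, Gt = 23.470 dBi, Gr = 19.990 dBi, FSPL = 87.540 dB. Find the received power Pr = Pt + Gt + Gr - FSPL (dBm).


Pr = 41.060 + 23.470 + 19.990 - 87.540 = -3.02 dBm

-3.02 dBm


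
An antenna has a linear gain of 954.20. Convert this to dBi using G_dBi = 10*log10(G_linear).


G_dBi = 10 * log10(954.20) = 29.80 dBi

29.80 dBi


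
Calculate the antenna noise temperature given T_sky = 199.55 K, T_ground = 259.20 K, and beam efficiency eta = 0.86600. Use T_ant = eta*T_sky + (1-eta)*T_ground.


T_ant = 0.86600 * 199.55 + (1 - 0.86600) * 259.20 = 207.5 K

207.5 K


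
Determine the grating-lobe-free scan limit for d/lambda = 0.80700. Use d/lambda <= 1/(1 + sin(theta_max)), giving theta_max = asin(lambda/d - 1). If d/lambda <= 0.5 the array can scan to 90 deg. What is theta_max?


lambda/d - 1 = 1/0.80700 - 1 = 0.2391574
theta_max = asin(0.2391574) = 13.84 deg

13.84 deg


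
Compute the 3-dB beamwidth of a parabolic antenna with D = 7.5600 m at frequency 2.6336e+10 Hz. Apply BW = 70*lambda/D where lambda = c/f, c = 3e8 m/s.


lambda = c / f = 3.0000e+08 / 2.6336e+10 = 0.01139125 m
BW = 70 * 0.01139125 / 7.5600 = 0.1055 deg

0.1055 deg


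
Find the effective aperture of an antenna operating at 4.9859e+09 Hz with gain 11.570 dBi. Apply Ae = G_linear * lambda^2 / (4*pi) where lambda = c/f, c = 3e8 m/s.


lambda = c / f = 3.0000e+08 / 4.9859e+09 = 0.06016968 m
G_linear = 10^(11.570/10) = 14.35489
Ae = G_linear * lambda^2 / (4*pi) = 14.35489 * 0.06016968^2 / (4*pi) = 4.136e-03 m^2

4.136e-03 m^2


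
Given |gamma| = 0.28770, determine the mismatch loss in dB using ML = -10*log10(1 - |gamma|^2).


ML = -10 * log10(1 - 0.28770^2) = -10 * log10(0.91722871) = 0.3752 dB

0.3752 dB


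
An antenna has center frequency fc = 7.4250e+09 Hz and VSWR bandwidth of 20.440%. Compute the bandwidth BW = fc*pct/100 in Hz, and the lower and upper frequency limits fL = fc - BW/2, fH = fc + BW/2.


BW = 7.4250e+09 * 20.440/100 = 1.517670e+09 Hz
fL = 7.4250e+09 - 1.517670e+09/2 = 6.666e+09 Hz
fH = 7.4250e+09 + 1.517670e+09/2 = 8.184e+09 Hz

BW=1.518e+09 Hz, fL=6.666e+09 Hz, fH=8.184e+09 Hz


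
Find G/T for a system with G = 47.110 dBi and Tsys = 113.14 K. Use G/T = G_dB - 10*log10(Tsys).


G/T = 47.110 - 10*log10(113.14) = 47.110 - 20.53616 = 26.57 dB/K

26.57 dB/K


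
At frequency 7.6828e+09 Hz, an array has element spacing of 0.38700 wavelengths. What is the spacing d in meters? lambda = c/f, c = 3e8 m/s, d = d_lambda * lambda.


lambda = c / f = 3.0000e+08 / 7.6828e+09 = 0.03904826 m
d = 0.38700 * 0.03904826 = 0.01511 m

0.01511 m
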